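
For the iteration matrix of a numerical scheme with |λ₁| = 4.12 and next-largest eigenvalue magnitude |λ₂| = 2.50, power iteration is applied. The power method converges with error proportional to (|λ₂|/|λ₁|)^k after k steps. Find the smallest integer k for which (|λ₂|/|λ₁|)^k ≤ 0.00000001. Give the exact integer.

|λ₂/λ₁| = 2.50/4.12 = 0.60680
Need k ≥ ln(0.00000001) / ln(0.60680) = -18.4207 / -0.4996 ≈ 36.874
Smallest integer k satisfying the bound: 37

37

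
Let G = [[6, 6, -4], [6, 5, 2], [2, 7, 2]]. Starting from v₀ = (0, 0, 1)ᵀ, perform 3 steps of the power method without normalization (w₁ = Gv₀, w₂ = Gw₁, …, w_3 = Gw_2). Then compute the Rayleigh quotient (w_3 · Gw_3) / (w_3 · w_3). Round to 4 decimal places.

λ ≈ 11.3544

w1 = Gv₀ = (6·0 + 6·0 + (-4)·1; 6·0 + 5·0 + 2·1; 2·0 + 7·0 + 2·1) = (-4, 2, 2)
w2 = Gw1 = (6·(-4) + 6·2 + (-4)·2; 6·(-4) + 5·2 + 2·2; 2·(-4) + 7·2 + 2·2) = (-20, -10, 10)
w3 = Gw2 = (-220, -150, -90)
Gw3 = (-1860, -2250, -1670)
w3·Gw3 = (-220)·(-1860) + (-150)·(-2250) + (-90)·(-1670) = 897000; w3·w3 = (-220)·(-220) + (-150)·(-150) + (-90)·(-90) = 79000
λ ≈ 897000/79000 = 11.3544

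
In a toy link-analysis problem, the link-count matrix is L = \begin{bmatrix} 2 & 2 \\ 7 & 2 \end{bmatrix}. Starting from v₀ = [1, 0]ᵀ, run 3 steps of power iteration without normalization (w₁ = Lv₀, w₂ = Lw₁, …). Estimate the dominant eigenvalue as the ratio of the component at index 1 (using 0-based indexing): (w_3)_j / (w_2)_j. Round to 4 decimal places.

λ ≈ 6.5000

w1 = Lv₀ = (2, 7)
w2 = Lw1 = (18, 28)
w3 = Lw2 = (92, 182)
Ratio at component: 182 / 28 = 6.5000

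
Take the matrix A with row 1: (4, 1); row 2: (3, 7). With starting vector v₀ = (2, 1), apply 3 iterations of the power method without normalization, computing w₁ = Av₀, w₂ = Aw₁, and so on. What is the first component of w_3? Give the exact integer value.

314

w1 = Av₀ = (4·2 + 1·1; 3·2 + 7·1) = (9, 13)
w2 = Aw1 = (4·9 + 1·13; 3·9 + 7·13) = (49, 118)
w3 = Aw2 = (314, 973)
The requested component of w3 is 314.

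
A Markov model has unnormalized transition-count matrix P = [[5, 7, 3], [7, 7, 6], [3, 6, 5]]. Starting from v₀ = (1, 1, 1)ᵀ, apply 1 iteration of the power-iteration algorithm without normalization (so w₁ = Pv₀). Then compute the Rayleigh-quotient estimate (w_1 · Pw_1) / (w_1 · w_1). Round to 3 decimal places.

16.717

w1 = Pv₀ = (15, 20, 14)
Pw1 = (257, 329, 235)
w1·Pw1 = 15·257 + 20·329 + 14·235 = 13725; w1·w1 = 15·15 + 20·20 + 14·14 = 821
λ ≈ 13725/821 = 16.717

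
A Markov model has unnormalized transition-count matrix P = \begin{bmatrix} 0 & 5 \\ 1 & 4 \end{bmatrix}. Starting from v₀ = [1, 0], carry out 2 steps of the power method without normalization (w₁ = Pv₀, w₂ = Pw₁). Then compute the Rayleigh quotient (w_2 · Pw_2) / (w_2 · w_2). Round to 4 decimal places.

4.4878

w1 = Pv₀ = (0·1 + 5·0; 1·1 + 4·0) = (0, 1)
w2 = Pw1 = (0·0 + 5·1; 1·0 + 4·1) = (5, 4)
Pw2 = (20, 21)
w2·Pw2 = 5·20 + 4·21 = 184; w2·w2 = 5·5 + 4·4 = 41
λ ≈ 184/41 = 4.4878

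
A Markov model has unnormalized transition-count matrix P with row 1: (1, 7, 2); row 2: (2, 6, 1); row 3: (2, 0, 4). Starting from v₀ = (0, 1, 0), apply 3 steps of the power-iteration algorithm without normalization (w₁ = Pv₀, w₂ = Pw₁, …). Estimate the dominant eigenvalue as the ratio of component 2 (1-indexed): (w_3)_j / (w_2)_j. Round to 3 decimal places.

w1 = Pv₀ = (7, 6, 0)
w2 = Pw1 = (49, 50, 14)
w3 = Pw2 = (427, 412, 154)
Ratio at component: 412 / 50 = 8.240

λ ≈ 8.240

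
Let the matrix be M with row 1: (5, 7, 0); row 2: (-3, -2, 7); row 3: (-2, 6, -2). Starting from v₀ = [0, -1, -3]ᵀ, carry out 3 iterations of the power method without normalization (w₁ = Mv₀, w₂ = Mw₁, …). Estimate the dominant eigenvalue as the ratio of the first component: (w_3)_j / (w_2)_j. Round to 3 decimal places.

w1 = Mv₀ = (5·0 + 7·(-1) + 0·(-3); (-3)·0 + (-2)·(-1) + 7·(-3); (-2)·0 + 6·(-1) + (-2)·(-3)) = (-7, -19, 0)
w2 = Mw1 = (5·(-7) + 7·(-19) + 0·0; (-3)·(-7) + (-2)·(-19) + 7·0; (-2)·(-7) + 6·(-19) + (-2)·0) = (-168, 59, -100)
w3 = Mw2 = (-427, -314, 890)
Ratio at component: -427 / -168 = 2.542

2.542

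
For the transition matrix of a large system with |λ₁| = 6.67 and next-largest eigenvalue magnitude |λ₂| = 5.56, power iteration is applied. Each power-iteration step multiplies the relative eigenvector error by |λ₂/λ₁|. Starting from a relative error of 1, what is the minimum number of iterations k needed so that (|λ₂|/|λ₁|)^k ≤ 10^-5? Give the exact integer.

64

|λ₂/λ₁| = 5.56/6.67 = 0.83358
Need k ≥ ln(10^-5) / ln(0.83358) = -11.5129 / -0.1820 ≈ 63.250
Smallest integer k satisfying the bound: 64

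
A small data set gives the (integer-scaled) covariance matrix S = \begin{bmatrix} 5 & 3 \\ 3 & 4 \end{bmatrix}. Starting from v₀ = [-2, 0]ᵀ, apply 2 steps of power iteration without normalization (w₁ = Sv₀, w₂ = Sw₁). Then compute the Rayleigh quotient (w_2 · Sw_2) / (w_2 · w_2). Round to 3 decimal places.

λ ≈ 7.535

w1 = Sv₀ = (-10, -6)
w2 = Sw1 = (-68, -54)
Sw2 = (-502, -420)
w2·Sw2 = (-68)·(-502) + (-54)·(-420) = 56816; w2·w2 = (-68)·(-68) + (-54)·(-54) = 7540
λ ≈ 56816/7540 = 7.535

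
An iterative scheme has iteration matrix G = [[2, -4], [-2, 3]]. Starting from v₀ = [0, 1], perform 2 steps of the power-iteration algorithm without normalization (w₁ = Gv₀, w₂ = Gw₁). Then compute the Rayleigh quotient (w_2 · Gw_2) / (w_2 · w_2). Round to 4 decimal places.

w1 = Gv₀ = (2·0 + (-4)·1; (-2)·0 + 3·1) = (-4, 3)
w2 = Gw1 = (2·(-4) + (-4)·3; (-2)·(-4) + 3·3) = (-20, 17)
Gw2 = (-108, 91)
w2·Gw2 = (-20)·(-108) + 17·91 = 3707; w2·w2 = (-20)·(-20) + 17·17 = 689
λ ≈ 3707/689 = 5.3803

λ ≈ 5.3803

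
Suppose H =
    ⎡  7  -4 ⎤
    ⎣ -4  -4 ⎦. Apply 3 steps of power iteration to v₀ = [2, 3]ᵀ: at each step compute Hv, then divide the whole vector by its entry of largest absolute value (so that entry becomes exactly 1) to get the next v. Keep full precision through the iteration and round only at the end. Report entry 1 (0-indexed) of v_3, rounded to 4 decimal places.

Hv0 = (2.00000, -20.00000); divide by -20.00000 → v1 = (-0.10000, 1.00000)
Hv1 = (-4.70000, -3.60000); divide by -4.70000 → v2 = (1.00000, 0.76596)
Hv2 = (3.93617, -7.06383); divide by -7.06383 → v3 = (-0.55723, 1.00000)
Requested entry of v3: -664/-664 = 1.0000

1.0000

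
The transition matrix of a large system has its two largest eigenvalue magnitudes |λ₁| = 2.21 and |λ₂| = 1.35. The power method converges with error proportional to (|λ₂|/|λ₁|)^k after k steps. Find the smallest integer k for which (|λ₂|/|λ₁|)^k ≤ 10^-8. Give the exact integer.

38

|λ₂/λ₁| = 1.35/2.21 = 0.61086
Need k ≥ ln(10^-8) / ln(0.61086) = -18.4207 / -0.4929 ≈ 37.373
Smallest integer k satisfying the bound: 38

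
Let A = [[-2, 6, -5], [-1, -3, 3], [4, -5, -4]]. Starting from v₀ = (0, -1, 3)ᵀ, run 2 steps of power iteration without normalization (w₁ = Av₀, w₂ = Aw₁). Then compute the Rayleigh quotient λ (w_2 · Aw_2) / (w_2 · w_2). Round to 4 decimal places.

λ ≈ -3.2474

w1 = Av₀ = ((-2)·0 + 6·(-1) + (-5)·3; (-1)·0 + (-3)·(-1) + 3·3; 4·0 + (-5)·(-1) + (-4)·3) = (-21, 12, -7)
w2 = Aw1 = ((-2)·(-21) + 6·12 + (-5)·(-7); (-1)·(-21) + (-3)·12 + 3·(-7); 4·(-21) + (-5)·12 + (-4)·(-7)) = (149, -36, -116)
Aw2 = (66, -389, 1240)
w2·Aw2 = 149·66 + (-36)·(-389) + (-116)·1240 = -120002; w2·w2 = 149·149 + (-36)·(-36) + (-116)·(-116) = 36953
λ ≈ -120002/36953 = -3.2474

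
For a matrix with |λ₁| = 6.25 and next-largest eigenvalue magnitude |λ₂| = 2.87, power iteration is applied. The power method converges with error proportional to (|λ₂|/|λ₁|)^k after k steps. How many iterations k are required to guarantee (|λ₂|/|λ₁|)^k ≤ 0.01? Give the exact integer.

6

|λ₂/λ₁| = 2.87/6.25 = 0.45920
Need k ≥ ln(0.01) / ln(0.45920) = -4.6052 / -0.7783 ≈ 5.917
Smallest integer k satisfying the bound: 6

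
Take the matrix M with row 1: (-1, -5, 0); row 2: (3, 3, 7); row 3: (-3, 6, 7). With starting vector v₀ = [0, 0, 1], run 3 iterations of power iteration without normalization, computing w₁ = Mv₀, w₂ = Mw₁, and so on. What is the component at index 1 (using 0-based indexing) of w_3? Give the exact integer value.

742

w1 = Mv₀ = ((-1)·0 + (-5)·0 + 0·1; 3·0 + 3·0 + 7·1; (-3)·0 + 6·0 + 7·1) = (0, 7, 7)
w2 = Mw1 = ((-1)·0 + (-5)·7 + 0·7; 3·0 + 3·7 + 7·7; (-3)·0 + 6·7 + 7·7) = (-35, 70, 91)
w3 = Mw2 = (-315, 742, 1162)
The requested component of w3 is 742.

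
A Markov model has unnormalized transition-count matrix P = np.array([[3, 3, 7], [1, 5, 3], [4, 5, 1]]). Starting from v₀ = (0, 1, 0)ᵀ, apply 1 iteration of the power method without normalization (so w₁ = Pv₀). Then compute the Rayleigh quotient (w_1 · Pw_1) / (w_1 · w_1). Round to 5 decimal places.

w1 = Pv₀ = (3, 5, 5)
Pw1 = (59, 43, 42)
w1·Pw1 = 3·59 + 5·43 + 5·42 = 602; w1·w1 = 3·3 + 5·5 + 5·5 = 59
λ ≈ 602/59 = 10.20339

10.20339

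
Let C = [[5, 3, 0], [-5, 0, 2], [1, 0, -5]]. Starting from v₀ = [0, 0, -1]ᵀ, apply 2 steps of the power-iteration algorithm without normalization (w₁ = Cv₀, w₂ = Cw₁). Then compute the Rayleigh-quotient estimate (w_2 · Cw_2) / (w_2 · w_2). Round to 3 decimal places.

-4.172

w1 = Cv₀ = (0, -2, 5)
w2 = Cw1 = (-6, 10, -25)
Cw2 = (0, -20, 119)
w2·Cw2 = (-6)·0 + 10·(-20) + (-25)·119 = -3175; w2·w2 = (-6)·(-6) + 10·10 + (-25)·(-25) = 761
λ ≈ -3175/761 = -4.172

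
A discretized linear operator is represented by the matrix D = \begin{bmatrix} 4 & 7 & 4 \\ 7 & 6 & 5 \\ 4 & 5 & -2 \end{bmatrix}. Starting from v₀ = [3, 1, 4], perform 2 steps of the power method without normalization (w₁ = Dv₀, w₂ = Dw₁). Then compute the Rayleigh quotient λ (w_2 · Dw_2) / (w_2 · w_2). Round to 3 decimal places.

w1 = Dv₀ = (4·3 + 7·1 + 4·4; 7·3 + 6·1 + 5·4; 4·3 + 5·1 + (-2)·4) = (35, 47, 9)
w2 = Dw1 = (4·35 + 7·47 + 4·9; 7·35 + 6·47 + 5·9; 4·35 + 5·47 + (-2)·9) = (505, 572, 357)
Dw2 = (7452, 8752, 4166)
w2·Dw2 = 505·7452 + 572·8752 + 357·4166 = 10256666; w2·w2 = 505·505 + 572·572 + 357·357 = 709658
λ ≈ 10256666/709658 = 14.453

14.453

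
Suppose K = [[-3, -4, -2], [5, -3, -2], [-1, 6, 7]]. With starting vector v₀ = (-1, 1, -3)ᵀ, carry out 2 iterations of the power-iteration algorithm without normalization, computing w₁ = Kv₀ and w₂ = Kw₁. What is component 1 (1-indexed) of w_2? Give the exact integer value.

21

w1 = Kv₀ = ((-3)·(-1) + (-4)·1 + (-2)·(-3); 5·(-1) + (-3)·1 + (-2)·(-3); (-1)·(-1) + 6·1 + 7·(-3)) = (5, -2, -14)
w2 = Kw1 = ((-3)·5 + (-4)·(-2) + (-2)·(-14); 5·5 + (-3)·(-2) + (-2)·(-14); (-1)·5 + 6·(-2) + 7·(-14)) = (21, 59, -115)
The requested component of w2 is 21.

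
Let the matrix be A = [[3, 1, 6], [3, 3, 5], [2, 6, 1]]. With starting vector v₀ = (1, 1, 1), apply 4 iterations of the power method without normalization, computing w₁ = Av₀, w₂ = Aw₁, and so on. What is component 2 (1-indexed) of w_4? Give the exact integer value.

w1 = Av₀ = (3·1 + 1·1 + 6·1; 3·1 + 3·1 + 5·1; 2·1 + 6·1 + 1·1) = (10, 11, 9)
w2 = Aw1 = (3·10 + 1·11 + 6·9; 3·10 + 3·11 + 5·9; 2·10 + 6·11 + 1·9) = (95, 108, 95)
w3 = Aw2 = (963, 1084, 933)
w4 = Aw3 = (9571, 10806, 9363)
The requested component of w4 is 10806.

10806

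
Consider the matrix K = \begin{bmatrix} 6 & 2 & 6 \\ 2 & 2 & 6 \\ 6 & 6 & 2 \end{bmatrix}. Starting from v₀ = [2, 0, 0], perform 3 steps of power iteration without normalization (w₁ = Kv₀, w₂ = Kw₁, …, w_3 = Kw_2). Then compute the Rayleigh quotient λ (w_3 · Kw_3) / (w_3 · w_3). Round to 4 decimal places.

w1 = Kv₀ = (6·2 + 2·0 + 6·0; 2·2 + 2·0 + 6·0; 6·2 + 6·0 + 2·0) = (12, 4, 12)
w2 = Kw1 = (6·12 + 2·4 + 6·12; 2·12 + 2·4 + 6·12; 6·12 + 6·4 + 2·12) = (152, 104, 120)
w3 = Kw2 = (1840, 1232, 1776)
Kw3 = (24160, 16800, 21984)
w3·Kw3 = 1840·24160 + 1232·16800 + 1776·21984 = 104195584; w3·w3 = 1840·1840 + 1232·1232 + 1776·1776 = 8057600
λ ≈ 104195584/8057600 = 12.9313

12.9313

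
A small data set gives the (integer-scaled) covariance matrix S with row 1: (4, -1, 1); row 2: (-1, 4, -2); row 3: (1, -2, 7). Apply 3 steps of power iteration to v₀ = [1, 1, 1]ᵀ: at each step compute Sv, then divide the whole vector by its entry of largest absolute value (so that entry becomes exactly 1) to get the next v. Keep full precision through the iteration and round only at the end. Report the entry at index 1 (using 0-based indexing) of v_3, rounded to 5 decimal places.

-0.44476

Sv0 = (4.000000, 1.000000, 6.000000); divide by 6.000000 → v1 = (0.666667, 0.166667, 1.000000)
Sv1 = (3.500000, -2.000000, 7.333333); divide by 7.333333 → v2 = (0.477273, -0.272727, 1.000000)
Sv2 = (3.181818, -3.568182, 8.022727); divide by 8.022727 → v3 = (0.396601, -0.444759, 1.000000)
Requested entry of v3: -157/353 = -0.44476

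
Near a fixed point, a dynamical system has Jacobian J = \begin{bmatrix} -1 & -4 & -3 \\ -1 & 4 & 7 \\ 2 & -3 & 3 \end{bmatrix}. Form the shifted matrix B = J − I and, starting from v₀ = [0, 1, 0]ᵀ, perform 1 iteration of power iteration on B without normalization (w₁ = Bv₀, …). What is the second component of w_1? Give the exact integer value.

B = J − I has rows (-2, -4, -3); (-1, 3, 7); (2, -3, 2)
w1 = Bv₀ = (-4, 3, -3)
Requested component of w1: 3

3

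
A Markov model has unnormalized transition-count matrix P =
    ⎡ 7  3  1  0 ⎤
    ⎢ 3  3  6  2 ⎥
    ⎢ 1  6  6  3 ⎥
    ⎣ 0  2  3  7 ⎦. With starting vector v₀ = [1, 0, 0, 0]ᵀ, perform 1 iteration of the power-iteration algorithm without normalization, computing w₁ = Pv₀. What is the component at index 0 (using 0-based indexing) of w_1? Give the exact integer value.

w1 = Pv₀ = (7·1 + 3·0 + 1·0 + 0·0; 3·1 + 3·0 + 6·0 + 2·0; 1·1 + 6·0 + 6·0 + 3·0; 0·1 + 2·0 + 3·0 + 7·0) = (7, 3, 1, 0)
The requested component of w1 is 7.

7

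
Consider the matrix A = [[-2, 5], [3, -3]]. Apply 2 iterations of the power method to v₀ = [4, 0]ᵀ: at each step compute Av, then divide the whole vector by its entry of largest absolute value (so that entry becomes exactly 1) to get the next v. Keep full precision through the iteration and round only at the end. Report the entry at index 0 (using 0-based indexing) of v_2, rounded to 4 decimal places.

1.0000

Av0 = (-8.00000, 12.00000); divide by 12.00000 → v1 = (-0.66667, 1.00000)
Av1 = (6.33333, -5.00000); divide by 6.33333 → v2 = (1.00000, -0.78947)
Requested entry of v2: 76/76 = 1.0000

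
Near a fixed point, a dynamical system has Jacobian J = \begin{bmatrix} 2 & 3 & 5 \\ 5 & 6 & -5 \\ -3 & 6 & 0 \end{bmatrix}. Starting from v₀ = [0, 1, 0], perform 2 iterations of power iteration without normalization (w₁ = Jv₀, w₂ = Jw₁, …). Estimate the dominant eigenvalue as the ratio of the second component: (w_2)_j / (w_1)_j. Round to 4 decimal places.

w1 = Jv₀ = (2·0 + 3·1 + 5·0; 5·0 + 6·1 + (-5)·0; (-3)·0 + 6·1 + 0·0) = (3, 6, 6)
w2 = Jw1 = (2·3 + 3·6 + 5·6; 5·3 + 6·6 + (-5)·6; (-3)·3 + 6·6 + 0·6) = (54, 21, 27)
Ratio at component: 21 / 6 = 3.5000

3.5000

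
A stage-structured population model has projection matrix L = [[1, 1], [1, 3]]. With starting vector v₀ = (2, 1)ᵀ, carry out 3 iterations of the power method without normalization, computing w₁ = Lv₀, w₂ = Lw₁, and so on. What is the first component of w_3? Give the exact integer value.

w1 = Lv₀ = (3, 5)
w2 = Lw1 = (8, 18)
w3 = Lw2 = (26, 62)
The requested component of w3 is 26.

26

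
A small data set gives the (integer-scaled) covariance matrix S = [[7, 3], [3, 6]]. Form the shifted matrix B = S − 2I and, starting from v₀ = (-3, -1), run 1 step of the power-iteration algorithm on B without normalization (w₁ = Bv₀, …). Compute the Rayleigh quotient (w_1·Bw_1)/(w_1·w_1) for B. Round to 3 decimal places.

μ ≈ 7.505

B = S − 2I has rows (5, 3); (3, 4)
w1 = Bv₀ = (5·(-3) + 3·(-1); 3·(-3) + 4·(-1)) = (-18, -13)
Bw1 = (-129, -106)
w1·Bw1 = 3700; w1·w1 = 493; μ ≈ 3700/493 = 7.505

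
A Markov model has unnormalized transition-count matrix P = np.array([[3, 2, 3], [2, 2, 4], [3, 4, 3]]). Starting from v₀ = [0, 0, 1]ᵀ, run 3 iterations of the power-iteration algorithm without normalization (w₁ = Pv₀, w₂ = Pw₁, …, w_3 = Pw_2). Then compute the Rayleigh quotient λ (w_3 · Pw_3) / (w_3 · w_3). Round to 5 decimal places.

8.75660

w1 = Pv₀ = (3·0 + 2·0 + 3·1; 2·0 + 2·0 + 4·1; 3·0 + 4·0 + 3·1) = (3, 4, 3)
w2 = Pw1 = (3·3 + 2·4 + 3·3; 2·3 + 2·4 + 4·3; 3·3 + 4·4 + 3·3) = (26, 26, 34)
w3 = Pw2 = (232, 240, 284)
Pw3 = (2028, 2080, 2508)
w3·Pw3 = 232·2028 + 240·2080 + 284·2508 = 1681968; w3·w3 = 232·232 + 240·240 + 284·284 = 192080
λ ≈ 1681968/192080 = 8.75660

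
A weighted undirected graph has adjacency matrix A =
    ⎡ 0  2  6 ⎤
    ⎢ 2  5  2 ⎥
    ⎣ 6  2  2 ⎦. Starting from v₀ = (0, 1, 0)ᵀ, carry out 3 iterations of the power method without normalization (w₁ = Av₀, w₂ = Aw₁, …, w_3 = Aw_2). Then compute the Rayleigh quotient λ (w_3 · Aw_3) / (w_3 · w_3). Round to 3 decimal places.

9.029

w1 = Av₀ = (2, 5, 2)
w2 = Aw1 = (22, 33, 26)
w3 = Aw2 = (222, 261, 250)
Aw3 = (2022, 2249, 2354)
w3·Aw3 = 222·2022 + 261·2249 + 250·2354 = 1624373; w3·w3 = 222·222 + 261·261 + 250·250 = 179905
λ ≈ 1624373/179905 = 9.029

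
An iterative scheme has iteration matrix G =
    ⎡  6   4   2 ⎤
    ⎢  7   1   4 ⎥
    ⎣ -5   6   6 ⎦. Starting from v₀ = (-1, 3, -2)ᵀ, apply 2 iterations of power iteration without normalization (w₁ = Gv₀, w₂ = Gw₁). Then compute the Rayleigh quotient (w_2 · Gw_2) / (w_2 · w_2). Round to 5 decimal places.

-4.00623

w1 = Gv₀ = (6·(-1) + 4·3 + 2·(-2); 7·(-1) + 1·3 + 4·(-2); (-5)·(-1) + 6·3 + 6·(-2)) = (2, -12, 11)
w2 = Gw1 = (6·2 + 4·(-12) + 2·11; 7·2 + 1·(-12) + 4·11; (-5)·2 + 6·(-12) + 6·11) = (-14, 46, -16)
Gw2 = (68, -116, 250)
w2·Gw2 = (-14)·68 + 46·(-116) + (-16)·250 = -10288; w2·w2 = (-14)·(-14) + 46·46 + (-16)·(-16) = 2568
λ ≈ -10288/2568 = -4.00623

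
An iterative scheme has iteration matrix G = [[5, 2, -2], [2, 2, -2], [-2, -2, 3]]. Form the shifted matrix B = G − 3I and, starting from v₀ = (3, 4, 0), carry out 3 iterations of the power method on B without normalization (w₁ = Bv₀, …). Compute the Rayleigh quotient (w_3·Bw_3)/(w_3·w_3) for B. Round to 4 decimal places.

B = G − 3I has rows (2, 2, -2); (2, -1, -2); (-2, -2, 0)
w1 = Bv₀ = (2·3 + 2·4 + (-2)·0; 2·3 + (-1)·4 + (-2)·0; (-2)·3 + (-2)·4 + 0·0) = (14, 2, -14)
w2 = Bw1 = (2·14 + 2·2 + (-2)·(-14); 2·14 + (-1)·2 + (-2)·(-14); (-2)·14 + (-2)·2 + 0·(-14)) = (60, 54, -32)
w3 = Bw2 = (292, 130, -228)
Bw3 = (1300, 910, -844)
w3·Bw3 = 690332; w3·w3 = 154148; μ ≈ 690332/154148 = 4.4784

μ ≈ 4.4784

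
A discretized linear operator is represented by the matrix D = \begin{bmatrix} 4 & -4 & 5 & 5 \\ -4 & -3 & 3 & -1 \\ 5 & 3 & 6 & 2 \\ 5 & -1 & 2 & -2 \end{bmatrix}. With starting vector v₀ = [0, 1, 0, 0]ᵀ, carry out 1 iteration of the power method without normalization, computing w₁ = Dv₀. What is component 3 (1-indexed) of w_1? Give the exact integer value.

3

w1 = Dv₀ = (-4, -3, 3, -1)
The requested component of w1 is 3.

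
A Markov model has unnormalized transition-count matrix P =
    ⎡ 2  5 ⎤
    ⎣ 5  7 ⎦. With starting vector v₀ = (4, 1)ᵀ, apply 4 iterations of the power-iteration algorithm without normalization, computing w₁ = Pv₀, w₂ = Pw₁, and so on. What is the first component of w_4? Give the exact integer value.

w1 = Pv₀ = (13, 27)
w2 = Pw1 = (161, 254)
w3 = Pw2 = (1592, 2583)
w4 = Pw3 = (16099, 26041)
The requested component of w4 is 16099.

16099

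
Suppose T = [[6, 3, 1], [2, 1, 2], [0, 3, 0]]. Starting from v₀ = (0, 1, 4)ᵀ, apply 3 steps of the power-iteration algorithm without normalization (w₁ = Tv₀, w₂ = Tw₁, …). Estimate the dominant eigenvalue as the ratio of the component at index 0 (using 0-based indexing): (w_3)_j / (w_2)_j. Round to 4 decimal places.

w1 = Tv₀ = (7, 9, 3)
w2 = Tw1 = (72, 29, 27)
w3 = Tw2 = (546, 227, 87)
Ratio at component: 546 / 72 = 7.5833

7.5833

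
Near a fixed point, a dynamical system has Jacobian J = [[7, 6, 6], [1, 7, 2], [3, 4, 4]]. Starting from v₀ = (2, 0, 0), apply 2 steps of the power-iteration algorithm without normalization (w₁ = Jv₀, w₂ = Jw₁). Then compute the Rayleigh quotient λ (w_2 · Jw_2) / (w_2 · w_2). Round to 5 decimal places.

11.91152

w1 = Jv₀ = (7·2 + 6·0 + 6·0; 1·2 + 7·0 + 2·0; 3·2 + 4·0 + 4·0) = (14, 2, 6)
w2 = Jw1 = (7·14 + 6·2 + 6·6; 1·14 + 7·2 + 2·6; 3·14 + 4·2 + 4·6) = (146, 40, 74)
Jw2 = (1706, 574, 894)
w2·Jw2 = 146·1706 + 40·574 + 74·894 = 338192; w2·w2 = 146·146 + 40·40 + 74·74 = 28392
λ ≈ 338192/28392 = 11.91152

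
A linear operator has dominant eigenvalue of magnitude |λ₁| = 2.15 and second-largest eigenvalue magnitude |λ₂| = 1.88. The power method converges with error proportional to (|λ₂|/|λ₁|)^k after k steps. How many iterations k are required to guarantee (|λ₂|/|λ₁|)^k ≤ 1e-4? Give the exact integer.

69

|λ₂/λ₁| = 1.88/2.15 = 0.87442
Need k ≥ ln(1e-4) / ln(0.87442) = -9.2103 / -0.1342 ≈ 68.633
Smallest integer k satisfying the bound: 69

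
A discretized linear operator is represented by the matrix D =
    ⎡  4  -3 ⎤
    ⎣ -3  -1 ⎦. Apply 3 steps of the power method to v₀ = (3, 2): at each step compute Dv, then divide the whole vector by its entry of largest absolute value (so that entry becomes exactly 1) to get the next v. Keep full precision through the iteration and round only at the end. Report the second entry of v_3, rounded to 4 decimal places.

Dv0 = (6.00000, -11.00000); divide by -11.00000 → v1 = (-0.54545, 1.00000)
Dv1 = (-5.18182, 0.63636); divide by -5.18182 → v2 = (1.00000, -0.12281)
Dv2 = (4.36842, -2.87719); divide by 4.36842 → v3 = (1.00000, -0.65863)
Requested entry of v3: -164/249 = -0.6586

-0.6586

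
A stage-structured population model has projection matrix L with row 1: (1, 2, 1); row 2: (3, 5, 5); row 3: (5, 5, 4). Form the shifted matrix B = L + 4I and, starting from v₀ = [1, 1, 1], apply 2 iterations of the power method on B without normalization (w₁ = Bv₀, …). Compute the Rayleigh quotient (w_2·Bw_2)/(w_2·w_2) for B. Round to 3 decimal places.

14.807

B = L + 4I has rows (5, 2, 1); (3, 9, 5); (5, 5, 8)
w1 = Bv₀ = (5·1 + 2·1 + 1·1; 3·1 + 9·1 + 5·1; 5·1 + 5·1 + 8·1) = (8, 17, 18)
w2 = Bw1 = (5·8 + 2·17 + 1·18; 3·8 + 9·17 + 5·18; 5·8 + 5·17 + 8·18) = (92, 267, 269)
Bw2 = (1263, 4024, 3947)
w2·Bw2 = 2252347; w2·w2 = 152114; μ ≈ 2252347/152114 = 14.807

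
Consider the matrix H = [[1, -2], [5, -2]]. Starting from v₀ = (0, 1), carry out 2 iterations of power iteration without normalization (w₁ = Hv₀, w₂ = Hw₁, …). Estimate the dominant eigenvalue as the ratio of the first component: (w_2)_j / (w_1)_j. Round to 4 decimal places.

w1 = Hv₀ = (1·0 + (-2)·1; 5·0 + (-2)·1) = (-2, -2)
w2 = Hw1 = (1·(-2) + (-2)·(-2); 5·(-2) + (-2)·(-2)) = (2, -6)
Ratio at component: 2 / -2 = -1.0000

-1.0000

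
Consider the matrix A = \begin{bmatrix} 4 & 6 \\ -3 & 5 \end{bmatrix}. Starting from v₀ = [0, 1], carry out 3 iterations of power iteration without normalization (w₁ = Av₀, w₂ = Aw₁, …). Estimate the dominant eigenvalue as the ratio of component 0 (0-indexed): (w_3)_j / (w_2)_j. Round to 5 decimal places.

w1 = Av₀ = (4·0 + 6·1; (-3)·0 + 5·1) = (6, 5)
w2 = Aw1 = (4·6 + 6·5; (-3)·6 + 5·5) = (54, 7)
w3 = Aw2 = (258, -127)
Ratio at component: 258 / 54 = 4.77778

λ ≈ 4.77778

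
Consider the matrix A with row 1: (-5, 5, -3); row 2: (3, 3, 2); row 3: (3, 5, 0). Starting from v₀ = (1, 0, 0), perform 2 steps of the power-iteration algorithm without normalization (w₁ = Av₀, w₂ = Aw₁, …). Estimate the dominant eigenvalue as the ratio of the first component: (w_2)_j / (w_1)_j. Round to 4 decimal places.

w1 = Av₀ = ((-5)·1 + 5·0 + (-3)·0; 3·1 + 3·0 + 2·0; 3·1 + 5·0 + 0·0) = (-5, 3, 3)
w2 = Aw1 = ((-5)·(-5) + 5·3 + (-3)·3; 3·(-5) + 3·3 + 2·3; 3·(-5) + 5·3 + 0·3) = (31, 0, 0)
Ratio at component: 31 / -5 = -6.2000

λ ≈ -6.2000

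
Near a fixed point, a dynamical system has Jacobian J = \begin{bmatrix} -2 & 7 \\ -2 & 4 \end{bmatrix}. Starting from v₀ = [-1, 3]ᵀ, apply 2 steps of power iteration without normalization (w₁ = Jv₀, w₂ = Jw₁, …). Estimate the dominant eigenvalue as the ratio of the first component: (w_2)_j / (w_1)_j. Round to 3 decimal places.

w1 = Jv₀ = ((-2)·(-1) + 7·3; (-2)·(-1) + 4·3) = (23, 14)
w2 = Jw1 = ((-2)·23 + 7·14; (-2)·23 + 4·14) = (52, 10)
Ratio at component: 52 / 23 = 2.261

λ ≈ 2.261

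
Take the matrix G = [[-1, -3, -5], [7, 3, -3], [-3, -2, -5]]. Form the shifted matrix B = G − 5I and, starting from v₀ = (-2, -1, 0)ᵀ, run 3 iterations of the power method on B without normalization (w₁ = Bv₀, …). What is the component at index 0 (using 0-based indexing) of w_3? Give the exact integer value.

B = G − 5I has rows (-6, -3, -5); (7, -2, -3); (-3, -2, -10)
w1 = Bv₀ = ((-6)·(-2) + (-3)·(-1) + (-5)·0; 7·(-2) + (-2)·(-1) + (-3)·0; (-3)·(-2) + (-2)·(-1) + (-10)·0) = (15, -12, 8)
w2 = Bw1 = ((-6)·15 + (-3)·(-12) + (-5)·8; 7·15 + (-2)·(-12) + (-3)·8; (-3)·15 + (-2)·(-12) + (-10)·8) = (-94, 105, -101)
w3 = Bw2 = (754, -565, 1082)
Requested component of w3: 754

754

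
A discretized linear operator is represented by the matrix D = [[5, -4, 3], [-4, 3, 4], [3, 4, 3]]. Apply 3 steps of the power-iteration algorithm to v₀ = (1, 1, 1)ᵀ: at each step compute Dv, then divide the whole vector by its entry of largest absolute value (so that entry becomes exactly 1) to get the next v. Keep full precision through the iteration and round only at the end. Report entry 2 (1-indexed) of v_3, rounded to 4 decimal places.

Dv0 = (4.00000, 3.00000, 10.00000); divide by 10.00000 → v1 = (0.40000, 0.30000, 1.00000)
Dv1 = (3.80000, 3.30000, 5.40000); divide by 5.40000 → v2 = (0.70370, 0.61111, 1.00000)
Dv2 = (4.07407, 3.01852, 7.55556); divide by 7.55556 → v3 = (0.53922, 0.39951, 1.00000)
Requested entry of v3: 163/408 = 0.3995

0.3995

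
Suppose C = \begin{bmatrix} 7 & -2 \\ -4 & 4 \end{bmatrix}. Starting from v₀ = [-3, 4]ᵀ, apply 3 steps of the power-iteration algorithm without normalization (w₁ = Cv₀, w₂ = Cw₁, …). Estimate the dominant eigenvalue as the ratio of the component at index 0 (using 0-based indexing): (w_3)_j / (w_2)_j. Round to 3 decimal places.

λ ≈ 8.761

w1 = Cv₀ = (7·(-3) + (-2)·4; (-4)·(-3) + 4·4) = (-29, 28)
w2 = Cw1 = (7·(-29) + (-2)·28; (-4)·(-29) + 4·28) = (-259, 228)
w3 = Cw2 = (-2269, 1948)
Ratio at component: -2269 / -259 = 8.761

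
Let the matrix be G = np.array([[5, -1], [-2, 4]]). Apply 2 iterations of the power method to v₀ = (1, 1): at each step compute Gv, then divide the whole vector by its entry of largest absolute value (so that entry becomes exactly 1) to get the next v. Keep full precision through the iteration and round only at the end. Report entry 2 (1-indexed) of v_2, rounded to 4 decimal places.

Gv0 = (4.00000, 2.00000); divide by 4.00000 → v1 = (1.00000, 0.50000)
Gv1 = (4.50000, 0.00000); divide by 4.50000 → v2 = (1.00000, 0.00000)
Requested entry of v2: 0/18 = 0.0000

0.0000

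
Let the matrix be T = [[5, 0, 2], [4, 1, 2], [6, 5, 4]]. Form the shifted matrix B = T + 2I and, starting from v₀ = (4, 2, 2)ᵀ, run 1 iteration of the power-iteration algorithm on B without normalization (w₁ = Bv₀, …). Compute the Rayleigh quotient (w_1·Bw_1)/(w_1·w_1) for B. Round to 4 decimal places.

μ ≈ 11.8889

B = T + 2I has rows (7, 0, 2); (4, 3, 2); (6, 5, 6)
w1 = Bv₀ = (32, 26, 46)
Bw1 = (316, 298, 598)
w1·Bw1 = 45368; w1·w1 = 3816; μ ≈ 45368/3816 = 11.8889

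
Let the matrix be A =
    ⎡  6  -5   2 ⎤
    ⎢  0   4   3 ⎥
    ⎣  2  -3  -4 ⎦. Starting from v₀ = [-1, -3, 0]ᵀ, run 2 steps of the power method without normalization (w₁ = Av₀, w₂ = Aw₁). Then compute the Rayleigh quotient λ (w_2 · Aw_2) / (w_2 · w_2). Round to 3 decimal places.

λ ≈ 7.258

w1 = Av₀ = (6·(-1) + (-5)·(-3) + 2·0; 0·(-1) + 4·(-3) + 3·0; 2·(-1) + (-3)·(-3) + (-4)·0) = (9, -12, 7)
w2 = Aw1 = (6·9 + (-5)·(-12) + 2·7; 0·9 + 4·(-12) + 3·7; 2·9 + (-3)·(-12) + (-4)·7) = (128, -27, 26)
Aw2 = (955, -30, 233)
w2·Aw2 = 128·955 + (-27)·(-30) + 26·233 = 129108; w2·w2 = 128·128 + (-27)·(-27) + 26·26 = 17789
λ ≈ 129108/17789 = 7.258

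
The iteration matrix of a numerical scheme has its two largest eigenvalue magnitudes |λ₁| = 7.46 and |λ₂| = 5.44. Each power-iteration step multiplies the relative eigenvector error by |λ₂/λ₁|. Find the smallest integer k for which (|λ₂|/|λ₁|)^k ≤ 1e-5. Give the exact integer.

37

|λ₂/λ₁| = 5.44/7.46 = 0.72922
Need k ≥ ln(1e-5) / ln(0.72922) = -11.5129 / -0.3158 ≈ 36.459
Smallest integer k satisfying the bound: 37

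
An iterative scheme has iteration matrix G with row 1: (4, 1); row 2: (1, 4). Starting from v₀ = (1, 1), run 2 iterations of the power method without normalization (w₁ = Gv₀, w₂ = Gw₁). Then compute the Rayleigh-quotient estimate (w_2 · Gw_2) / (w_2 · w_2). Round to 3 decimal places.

λ ≈ 5.000

w1 = Gv₀ = (5, 5)
w2 = Gw1 = (25, 25)
Gw2 = (125, 125)
w2·Gw2 = 25·125 + 25·125 = 6250; w2·w2 = 25·25 + 25·25 = 1250
λ ≈ 6250/1250 = 5.000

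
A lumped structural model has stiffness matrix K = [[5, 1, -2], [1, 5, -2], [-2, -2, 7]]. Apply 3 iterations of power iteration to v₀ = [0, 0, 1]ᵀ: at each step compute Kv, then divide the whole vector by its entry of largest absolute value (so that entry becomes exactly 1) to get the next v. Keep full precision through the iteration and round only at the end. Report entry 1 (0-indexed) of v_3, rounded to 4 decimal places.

Kv0 = (-2.00000, -2.00000, 7.00000); divide by 7.00000 → v1 = (-0.28571, -0.28571, 1.00000)
Kv1 = (-3.71429, -3.71429, 8.14286); divide by 8.14286 → v2 = (-0.45614, -0.45614, 1.00000)
Kv2 = (-4.73684, -4.73684, 8.82456); divide by 8.82456 → v3 = (-0.53678, -0.53678, 1.00000)
Requested entry of v3: -270/503 = -0.5368

-0.5368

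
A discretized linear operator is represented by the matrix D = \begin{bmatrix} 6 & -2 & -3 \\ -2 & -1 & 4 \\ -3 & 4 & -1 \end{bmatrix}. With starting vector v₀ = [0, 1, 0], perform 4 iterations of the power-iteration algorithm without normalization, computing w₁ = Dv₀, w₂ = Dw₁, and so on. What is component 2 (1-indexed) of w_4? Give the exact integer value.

w1 = Dv₀ = (6·0 + (-2)·1 + (-3)·0; (-2)·0 + (-1)·1 + 4·0; (-3)·0 + 4·1 + (-1)·0) = (-2, -1, 4)
w2 = Dw1 = (6·(-2) + (-2)·(-1) + (-3)·4; (-2)·(-2) + (-1)·(-1) + 4·4; (-3)·(-2) + 4·(-1) + (-1)·4) = (-22, 21, -2)
w3 = Dw2 = (-168, 15, 152)
w4 = Dw3 = (-1494, 929, 412)
The requested component of w4 is 929.

929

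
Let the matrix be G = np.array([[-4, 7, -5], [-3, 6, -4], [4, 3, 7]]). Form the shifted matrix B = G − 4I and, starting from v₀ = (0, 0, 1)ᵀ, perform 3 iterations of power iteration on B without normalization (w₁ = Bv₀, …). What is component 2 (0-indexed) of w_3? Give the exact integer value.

B = G − 4I has rows (-8, 7, -5); (-3, 2, -4); (4, 3, 3)
w1 = Bv₀ = (-5, -4, 3)
w2 = Bw1 = (-3, -5, -23)
w3 = Bw2 = (104, 91, -96)
Requested component of w3: -96

-96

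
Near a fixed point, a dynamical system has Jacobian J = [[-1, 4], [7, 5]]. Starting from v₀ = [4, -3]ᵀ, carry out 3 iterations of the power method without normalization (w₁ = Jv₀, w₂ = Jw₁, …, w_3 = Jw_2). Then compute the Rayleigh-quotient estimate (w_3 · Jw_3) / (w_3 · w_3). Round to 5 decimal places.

w1 = Jv₀ = ((-1)·4 + 4·(-3); 7·4 + 5·(-3)) = (-16, 13)
w2 = Jw1 = ((-1)·(-16) + 4·13; 7·(-16) + 5·13) = (68, -47)
w3 = Jw2 = (-256, 241)
Jw3 = (1220, -587)
w3·Jw3 = (-256)·1220 + 241·(-587) = -453787; w3·w3 = (-256)·(-256) + 241·241 = 123617
λ ≈ -453787/123617 = -3.67091

-3.67091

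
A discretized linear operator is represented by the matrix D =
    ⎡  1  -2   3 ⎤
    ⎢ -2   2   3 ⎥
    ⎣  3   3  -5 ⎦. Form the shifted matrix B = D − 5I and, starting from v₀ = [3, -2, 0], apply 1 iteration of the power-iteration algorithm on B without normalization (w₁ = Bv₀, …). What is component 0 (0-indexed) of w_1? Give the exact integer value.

-8

B = D − 5I has rows (-4, -2, 3); (-2, -3, 3); (3, 3, -10)
w1 = Bv₀ = ((-4)·3 + (-2)·(-2) + 3·0; (-2)·3 + (-3)·(-2) + 3·0; 3·3 + 3·(-2) + (-10)·0) = (-8, 0, 3)
Requested component of w1: -8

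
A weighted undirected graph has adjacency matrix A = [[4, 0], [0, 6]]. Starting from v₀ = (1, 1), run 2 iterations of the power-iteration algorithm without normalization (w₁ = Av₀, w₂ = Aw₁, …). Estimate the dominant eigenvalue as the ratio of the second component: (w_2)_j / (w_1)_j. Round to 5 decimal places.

λ ≈ 6.00000

w1 = Av₀ = (4·1 + 0·1; 0·1 + 6·1) = (4, 6)
w2 = Aw1 = (4·4 + 0·6; 0·4 + 6·6) = (16, 36)
Ratio at component: 36 / 6 = 6.00000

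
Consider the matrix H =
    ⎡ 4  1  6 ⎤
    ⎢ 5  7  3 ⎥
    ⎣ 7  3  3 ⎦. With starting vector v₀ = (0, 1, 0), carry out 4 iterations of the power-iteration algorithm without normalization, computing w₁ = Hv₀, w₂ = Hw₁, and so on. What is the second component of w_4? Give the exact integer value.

w1 = Hv₀ = (1, 7, 3)
w2 = Hw1 = (29, 63, 37)
w3 = Hw2 = (401, 697, 503)
w4 = Hw3 = (5319, 8393, 6407)
The requested component of w4 is 8393.

8393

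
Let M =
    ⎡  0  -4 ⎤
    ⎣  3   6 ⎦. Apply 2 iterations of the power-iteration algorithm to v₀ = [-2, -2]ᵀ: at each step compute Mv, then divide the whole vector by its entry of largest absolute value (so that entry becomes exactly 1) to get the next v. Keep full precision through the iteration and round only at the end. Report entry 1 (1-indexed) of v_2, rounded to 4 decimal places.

Mv0 = (8.00000, -18.00000); divide by -18.00000 → v1 = (-0.44444, 1.00000)
Mv1 = (-4.00000, 4.66667); divide by 4.66667 → v2 = (-0.85714, 1.00000)
Requested entry of v2: 72/-84 = -0.8571

-0.8571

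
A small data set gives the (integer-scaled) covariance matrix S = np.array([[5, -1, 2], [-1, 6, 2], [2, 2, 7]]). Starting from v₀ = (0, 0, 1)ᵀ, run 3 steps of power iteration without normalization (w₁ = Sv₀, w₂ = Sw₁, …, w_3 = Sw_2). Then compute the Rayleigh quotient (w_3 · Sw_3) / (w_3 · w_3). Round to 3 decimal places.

w1 = Sv₀ = (2, 2, 7)
w2 = Sw1 = (22, 24, 57)
w3 = Sw2 = (200, 236, 491)
Sw3 = (1746, 2198, 4309)
w3·Sw3 = 200·1746 + 236·2198 + 491·4309 = 2983647; w3·w3 = 200·200 + 236·236 + 491·491 = 336777
λ ≈ 2983647/336777 = 8.859

λ ≈ 8.859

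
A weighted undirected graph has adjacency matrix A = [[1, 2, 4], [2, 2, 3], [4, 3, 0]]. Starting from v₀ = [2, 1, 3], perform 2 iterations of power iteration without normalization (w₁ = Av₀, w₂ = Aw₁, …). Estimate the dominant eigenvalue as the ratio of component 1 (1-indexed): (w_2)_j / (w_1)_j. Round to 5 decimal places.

w1 = Av₀ = (1·2 + 2·1 + 4·3; 2·2 + 2·1 + 3·3; 4·2 + 3·1 + 0·3) = (16, 15, 11)
w2 = Aw1 = (1·16 + 2·15 + 4·11; 2·16 + 2·15 + 3·11; 4·16 + 3·15 + 0·11) = (90, 95, 109)
Ratio at component: 90 / 16 = 5.62500

5.62500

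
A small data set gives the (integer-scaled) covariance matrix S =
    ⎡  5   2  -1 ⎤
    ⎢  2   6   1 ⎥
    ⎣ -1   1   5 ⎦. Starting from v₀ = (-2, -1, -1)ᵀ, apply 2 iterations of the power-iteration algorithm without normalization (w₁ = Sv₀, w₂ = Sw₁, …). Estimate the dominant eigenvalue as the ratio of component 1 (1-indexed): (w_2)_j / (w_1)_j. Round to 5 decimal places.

λ ≈ 6.63636

w1 = Sv₀ = (-11, -11, -4)
w2 = Sw1 = (-73, -92, -20)
Ratio at component: -73 / -11 = 6.63636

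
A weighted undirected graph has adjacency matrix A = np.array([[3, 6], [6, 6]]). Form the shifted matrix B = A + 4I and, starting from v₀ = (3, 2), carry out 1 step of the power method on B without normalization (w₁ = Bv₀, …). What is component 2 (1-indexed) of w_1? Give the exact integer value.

B = A + 4I has rows (7, 6); (6, 10)
w1 = Bv₀ = (7·3 + 6·2; 6·3 + 10·2) = (33, 38)
Requested component of w1: 38

38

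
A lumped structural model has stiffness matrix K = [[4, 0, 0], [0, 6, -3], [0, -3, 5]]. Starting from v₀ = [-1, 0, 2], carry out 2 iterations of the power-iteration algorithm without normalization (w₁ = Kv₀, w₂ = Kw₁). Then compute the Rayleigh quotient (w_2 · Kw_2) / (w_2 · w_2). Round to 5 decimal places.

8.35946

w1 = Kv₀ = (4·(-1) + 0·0 + 0·2; 0·(-1) + 6·0 + (-3)·2; 0·(-1) + (-3)·0 + 5·2) = (-4, -6, 10)
w2 = Kw1 = (4·(-4) + 0·(-6) + 0·10; 0·(-4) + 6·(-6) + (-3)·10; 0·(-4) + (-3)·(-6) + 5·10) = (-16, -66, 68)
Kw2 = (-64, -600, 538)
w2·Kw2 = (-16)·(-64) + (-66)·(-600) + 68·538 = 77208; w2·w2 = (-16)·(-16) + (-66)·(-66) + 68·68 = 9236
λ ≈ 77208/9236 = 8.35946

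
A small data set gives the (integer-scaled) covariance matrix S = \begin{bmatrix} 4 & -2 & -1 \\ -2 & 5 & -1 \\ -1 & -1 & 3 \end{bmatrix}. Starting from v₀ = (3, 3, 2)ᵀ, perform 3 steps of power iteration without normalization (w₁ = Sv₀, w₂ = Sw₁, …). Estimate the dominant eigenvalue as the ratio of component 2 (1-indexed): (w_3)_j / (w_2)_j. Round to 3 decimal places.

λ ≈ 5.259

w1 = Sv₀ = (4, 7, 0)
w2 = Sw1 = (2, 27, -11)
w3 = Sw2 = (-35, 142, -62)
Ratio at component: 142 / 27 = 5.259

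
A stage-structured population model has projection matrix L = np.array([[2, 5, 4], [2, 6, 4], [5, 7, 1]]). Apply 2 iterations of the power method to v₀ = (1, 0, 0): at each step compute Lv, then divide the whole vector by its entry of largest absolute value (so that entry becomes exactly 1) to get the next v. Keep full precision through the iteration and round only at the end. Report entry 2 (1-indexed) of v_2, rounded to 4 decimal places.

1.0000

Lv0 = (2.00000, 2.00000, 5.00000); divide by 5.00000 → v1 = (0.40000, 0.40000, 1.00000)
Lv1 = (6.80000, 7.20000, 5.80000); divide by 7.20000 → v2 = (0.94444, 1.00000, 0.80556)
Requested entry of v2: 36/36 = 1.0000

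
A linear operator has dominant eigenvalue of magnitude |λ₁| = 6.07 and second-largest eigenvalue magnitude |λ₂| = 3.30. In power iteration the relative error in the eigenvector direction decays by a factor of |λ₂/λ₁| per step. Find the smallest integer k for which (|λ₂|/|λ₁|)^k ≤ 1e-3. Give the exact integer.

|λ₂/λ₁| = 3.30/6.07 = 0.54366
Need k ≥ ln(1e-3) / ln(0.54366) = -6.9078 / -0.6094 ≈ 11.335
Smallest integer k satisfying the bound: 12

12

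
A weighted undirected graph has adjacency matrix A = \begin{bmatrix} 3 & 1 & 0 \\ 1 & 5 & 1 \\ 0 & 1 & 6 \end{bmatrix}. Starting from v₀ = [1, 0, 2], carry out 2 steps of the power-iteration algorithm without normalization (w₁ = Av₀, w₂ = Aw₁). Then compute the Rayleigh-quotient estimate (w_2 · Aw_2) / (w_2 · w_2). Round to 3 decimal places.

w1 = Av₀ = (3·1 + 1·0 + 0·2; 1·1 + 5·0 + 1·2; 0·1 + 1·0 + 6·2) = (3, 3, 12)
w2 = Aw1 = (3·3 + 1·3 + 0·12; 1·3 + 5·3 + 1·12; 0·3 + 1·3 + 6·12) = (12, 30, 75)
Aw2 = (66, 237, 480)
w2·Aw2 = 12·66 + 30·237 + 75·480 = 43902; w2·w2 = 12·12 + 30·30 + 75·75 = 6669
λ ≈ 43902/6669 = 6.583

6.583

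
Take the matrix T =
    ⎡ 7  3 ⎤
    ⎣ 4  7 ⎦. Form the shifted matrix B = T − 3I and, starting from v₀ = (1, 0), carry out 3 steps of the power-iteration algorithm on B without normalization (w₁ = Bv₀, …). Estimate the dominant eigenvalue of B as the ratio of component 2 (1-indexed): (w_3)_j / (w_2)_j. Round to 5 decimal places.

μ ≈ 7.50000

B = T − 3I has rows (4, 3); (4, 4)
w1 = Bv₀ = (4·1 + 3·0; 4·1 + 4·0) = (4, 4)
w2 = Bw1 = (4·4 + 3·4; 4·4 + 4·4) = (28, 32)
w3 = Bw2 = (208, 240)
Ratio: 240/32 = 7.50000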